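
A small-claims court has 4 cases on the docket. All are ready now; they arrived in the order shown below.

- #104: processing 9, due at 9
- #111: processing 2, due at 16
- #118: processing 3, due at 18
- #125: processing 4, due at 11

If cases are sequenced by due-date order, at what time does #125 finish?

EDD (increasing due date): #104 #125 #111 #118.
#104: 0→9
#125: 9→13

13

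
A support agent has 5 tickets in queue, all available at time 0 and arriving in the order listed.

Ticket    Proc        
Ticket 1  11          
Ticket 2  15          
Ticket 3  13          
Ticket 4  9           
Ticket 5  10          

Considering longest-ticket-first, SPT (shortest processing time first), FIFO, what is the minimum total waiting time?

LPT (decreasing processing time): Ticket 2 Ticket 3 Ticket 1 Ticket 5 Ticket 4.
Ticket 2: waits 0, runs 0→15
Ticket 3: waits 15, runs 15→28
Ticket 1: waits 28, runs 28→39
Ticket 5: waits 39, runs 39→49
Ticket 4: waits 49, runs 49→58
Sum = 0+15+28+39+49 = 131.
SPT (increasing processing time): Ticket 4 Ticket 5 Ticket 1 Ticket 3 Ticket 2.
Ticket 4: waits 0, runs 0→9
Ticket 5: waits 9, runs 9→19
Ticket 1: waits 19, runs 19→30
Ticket 3: waits 30, runs 30→43
Ticket 2: waits 43, runs 43→58
Sum = 0+9+19+30+43 = 101.
FIFO (arrival order): Ticket 1 Ticket 2 Ticket 3 Ticket 4 Ticket 5.
Ticket 1: waits 0, runs 0→11
Ticket 2: waits 11, runs 11→26
Ticket 3: waits 26, runs 26→39
Ticket 4: waits 39, runs 39→48
Ticket 5: waits 48, runs 48→58
Sum = 0+11+26+39+48 = 124.
LPT 131, SPT 101, FIFO 124 → minimum 101.

101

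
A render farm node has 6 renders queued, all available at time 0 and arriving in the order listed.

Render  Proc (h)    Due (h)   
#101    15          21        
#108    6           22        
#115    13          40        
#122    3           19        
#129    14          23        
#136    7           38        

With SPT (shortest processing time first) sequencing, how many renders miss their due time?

SPT (increasing processing time): #122 #108 #136 #115 #129 #101.
#122: 0→3, due 19, tardiness 0
#108: 3→9, due 22, tardiness 0
#136: 9→16, due 38, tardiness 0
#115: 16→29, due 40, tardiness 0
#129: 29→43, due 23, tardiness 20
#101: 43→58, due 21, tardiness 37
Late renders: 2.

2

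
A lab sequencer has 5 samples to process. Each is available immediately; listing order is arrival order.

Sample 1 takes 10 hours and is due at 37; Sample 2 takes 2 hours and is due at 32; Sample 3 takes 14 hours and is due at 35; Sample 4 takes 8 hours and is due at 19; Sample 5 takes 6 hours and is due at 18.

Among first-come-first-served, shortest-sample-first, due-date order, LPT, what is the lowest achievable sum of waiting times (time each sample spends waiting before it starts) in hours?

52

FIFO (arrival order): Sample 1 Sample 2 Sample 3 Sample 4 Sample 5.
Sample 1: waits 0, runs 0→10
Sample 2: waits 10, runs 10→12
Sample 3: waits 12, runs 12→26
Sample 4: waits 26, runs 26→34
Sample 5: waits 34, runs 34→40
Sum = 0+10+12+26+34 = 82.
SPT (increasing processing time): Sample 2 Sample 5 Sample 4 Sample 1 Sample 3.
Sample 2: waits 0, runs 0→2
Sample 5: waits 2, runs 2→8
Sample 4: waits 8, runs 8→16
Sample 1: waits 16, runs 16→26
Sample 3: waits 26, runs 26→40
Sum = 0+2+8+16+26 = 52.
EDD (increasing due date): Sample 5 Sample 4 Sample 2 Sample 3 Sample 1.
Sample 5: waits 0, runs 0→6
Sample 4: waits 6, runs 6→14
Sample 2: waits 14, runs 14→16
Sample 3: waits 16, runs 16→30
Sample 1: waits 30, runs 30→40
Sum = 0+6+14+16+30 = 66.
LPT (decreasing processing time): Sample 3 Sample 1 Sample 4 Sample 5 Sample 2.
Sample 3: waits 0, runs 0→14
Sample 1: waits 14, runs 14→24
Sample 4: waits 24, runs 24→32
Sample 5: waits 32, runs 32→38
Sample 2: waits 38, runs 38→40
Sum = 0+14+24+32+38 = 108.
FIFO 82, SPT 52, EDD 66, LPT 108 → minimum 52.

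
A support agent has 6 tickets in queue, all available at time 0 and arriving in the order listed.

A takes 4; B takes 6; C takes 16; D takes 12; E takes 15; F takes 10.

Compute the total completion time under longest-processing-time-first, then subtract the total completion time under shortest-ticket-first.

LPT (decreasing processing time): C E D F B A.
C: 0→16
E: 16→31
D: 31→43
F: 43→53
B: 53→59
A: 59→63
Sum = 16+31+43+53+59+63 = 265.
SPT (increasing processing time): A B F D E C.
A: 0→4
B: 4→10
F: 10→20
D: 20→32
E: 32→47
C: 47→63
Sum = 4+10+20+32+47+63 = 176.
Difference = 265 − 176 = 89.

89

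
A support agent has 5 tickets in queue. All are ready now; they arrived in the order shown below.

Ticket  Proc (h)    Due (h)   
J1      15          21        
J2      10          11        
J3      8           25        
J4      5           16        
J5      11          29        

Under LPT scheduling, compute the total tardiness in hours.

77

LPT (decreasing processing time): J1 J5 J2 J3 J4.
J1: 0→15, due 21, tardiness 0
J5: 15→26, due 29, tardiness 0
J2: 26→36, due 11, tardiness 25
J3: 36→44, due 25, tardiness 19
J4: 44→49, due 16, tardiness 33
Sum = 0+0+25+19+33 = 77.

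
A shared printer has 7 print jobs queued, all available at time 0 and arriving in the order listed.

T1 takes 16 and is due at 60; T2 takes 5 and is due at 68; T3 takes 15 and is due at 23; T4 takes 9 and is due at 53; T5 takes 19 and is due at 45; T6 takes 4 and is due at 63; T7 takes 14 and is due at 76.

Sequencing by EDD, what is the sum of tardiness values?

EDD (increasing due date): T3 T5 T4 T1 T6 T2 T7.
T3: 0→15, due 23, tardiness 0
T5: 15→34, due 45, tardiness 0
T4: 34→43, due 53, tardiness 0
T1: 43→59, due 60, tardiness 0
T6: 59→63, due 63, tardiness 0
T2: 63→68, due 68, tardiness 0
T7: 68→82, due 76, tardiness 6
Sum = 0+0+0+0+0+0+6 = 6.

6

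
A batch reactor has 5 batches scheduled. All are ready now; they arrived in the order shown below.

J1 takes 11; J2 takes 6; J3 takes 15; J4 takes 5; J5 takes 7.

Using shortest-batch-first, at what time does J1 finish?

SPT (increasing processing time): J4 J2 J5 J1 J3.
J4: 0→5
J2: 5→11
J5: 11→18
J1: 18→29

29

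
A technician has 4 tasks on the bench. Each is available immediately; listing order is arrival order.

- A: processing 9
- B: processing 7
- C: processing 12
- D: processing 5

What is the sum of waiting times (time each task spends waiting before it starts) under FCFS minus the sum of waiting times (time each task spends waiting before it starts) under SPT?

FIFO (arrival order): A B C D.
A: waits 0, runs 0→9
B: waits 9, runs 9→16
C: waits 16, runs 16→28
D: waits 28, runs 28→33
Sum = 0+9+16+28 = 53.
SPT (increasing processing time): D B A C.
D: waits 0, runs 0→5
B: waits 5, runs 5→12
A: waits 12, runs 12→21
C: waits 21, runs 21→33
Sum = 0+5+12+21 = 38.
Difference = 53 − 38 = 15.

15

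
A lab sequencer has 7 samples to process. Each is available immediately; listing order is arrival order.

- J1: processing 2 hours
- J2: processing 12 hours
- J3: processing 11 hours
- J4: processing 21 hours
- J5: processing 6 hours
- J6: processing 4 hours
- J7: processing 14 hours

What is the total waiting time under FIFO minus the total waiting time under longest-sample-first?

-98

FIFO (arrival order): J1 J2 J3 J4 J5 J6 J7.
J1: waits 0, runs 0→2
J2: waits 2, runs 2→14
J3: waits 14, runs 14→25
J4: waits 25, runs 25→46
J5: waits 46, runs 46→52
J6: waits 52, runs 52→56
J7: waits 56, runs 56→70
Sum = 0+2+14+25+46+52+56 = 195.
LPT (decreasing processing time): J4 J7 J2 J3 J5 J6 J1.
J4: waits 0, runs 0→21
J7: waits 21, runs 21→35
J2: waits 35, runs 35→47
J3: waits 47, runs 47→58
J5: waits 58, runs 58→64
J6: waits 64, runs 64→68
J1: waits 68, runs 68→70
Sum = 0+21+35+47+58+64+68 = 293.
Difference = 195 − 293 = -98.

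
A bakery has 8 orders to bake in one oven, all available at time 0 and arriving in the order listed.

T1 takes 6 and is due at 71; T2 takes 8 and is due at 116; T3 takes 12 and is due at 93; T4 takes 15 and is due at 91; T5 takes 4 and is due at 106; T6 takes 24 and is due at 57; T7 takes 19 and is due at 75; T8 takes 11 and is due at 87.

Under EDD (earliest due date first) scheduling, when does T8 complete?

60

EDD (increasing due date): T6 T1 T7 T8 T4 T3 T5 T2.
T6: 0→24
T1: 24→30
T7: 30→49
T8: 49→60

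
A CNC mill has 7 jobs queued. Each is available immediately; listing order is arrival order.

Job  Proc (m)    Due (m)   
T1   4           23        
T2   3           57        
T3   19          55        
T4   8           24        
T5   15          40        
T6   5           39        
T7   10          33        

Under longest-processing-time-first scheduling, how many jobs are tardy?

5

LPT (decreasing processing time): T3 T5 T7 T4 T6 T1 T2.
T3: 0→19, due 55, tardiness 0
T5: 19→34, due 40, tardiness 0
T7: 34→44, due 33, tardiness 11
T4: 44→52, due 24, tardiness 28
T6: 52→57, due 39, tardiness 18
T1: 57→61, due 23, tardiness 38
T2: 61→64, due 57, tardiness 7
Late jobs: 5.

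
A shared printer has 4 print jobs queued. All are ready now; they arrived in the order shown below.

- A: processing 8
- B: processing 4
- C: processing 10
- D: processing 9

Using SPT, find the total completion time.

SPT (increasing processing time): B A D C.
B: 0→4
A: 4→12
D: 12→21
C: 21→31
Sum = 4+12+21+31 = 68.

68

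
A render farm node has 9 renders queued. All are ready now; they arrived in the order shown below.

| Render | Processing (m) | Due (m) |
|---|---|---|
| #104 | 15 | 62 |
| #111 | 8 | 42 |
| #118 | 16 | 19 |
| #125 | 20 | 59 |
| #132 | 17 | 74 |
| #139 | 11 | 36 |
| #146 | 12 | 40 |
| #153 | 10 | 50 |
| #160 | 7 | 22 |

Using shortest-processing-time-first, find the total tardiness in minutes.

SPT (increasing processing time): #160 #111 #153 #139 #146 #104 #118 #132 #125.
#160: 0→7, due 22, tardiness 0
#111: 7→15, due 42, tardiness 0
#153: 15→25, due 50, tardiness 0
#139: 25→36, due 36, tardiness 0
#146: 36→48, due 40, tardiness 8
#104: 48→63, due 62, tardiness 1
#118: 63→79, due 19, tardiness 60
#132: 79→96, due 74, tardiness 22
#125: 96→116, due 59, tardiness 57
Sum = 0+0+0+0+8+1+60+22+57 = 148.

148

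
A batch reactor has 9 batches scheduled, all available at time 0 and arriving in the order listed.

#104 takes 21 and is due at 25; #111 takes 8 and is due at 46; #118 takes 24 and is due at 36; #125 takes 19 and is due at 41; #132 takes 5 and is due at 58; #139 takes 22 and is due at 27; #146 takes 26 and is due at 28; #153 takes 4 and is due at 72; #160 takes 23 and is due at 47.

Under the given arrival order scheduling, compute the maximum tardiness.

FIFO (arrival order): #104 #111 #118 #125 #132 #139 #146 #153 #160.
#104: 0→21, due 25, tardiness 0
#111: 21→29, due 46, tardiness 0
#118: 29→53, due 36, tardiness 17
#125: 53→72, due 41, tardiness 31
#132: 72→77, due 58, tardiness 19
#139: 77→99, due 27, tardiness 72
#146: 99→125, due 28, tardiness 97
#153: 125→129, due 72, tardiness 57
#160: 129→152, due 47, tardiness 105
Maximum = 105.

105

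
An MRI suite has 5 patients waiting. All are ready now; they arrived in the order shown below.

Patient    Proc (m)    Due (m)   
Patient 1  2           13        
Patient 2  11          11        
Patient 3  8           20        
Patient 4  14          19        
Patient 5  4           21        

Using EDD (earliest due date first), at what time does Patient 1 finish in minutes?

13

EDD (increasing due date): Patient 2 Patient 1 Patient 4 Patient 3 Patient 5.
Patient 2: 0→11
Patient 1: 11→13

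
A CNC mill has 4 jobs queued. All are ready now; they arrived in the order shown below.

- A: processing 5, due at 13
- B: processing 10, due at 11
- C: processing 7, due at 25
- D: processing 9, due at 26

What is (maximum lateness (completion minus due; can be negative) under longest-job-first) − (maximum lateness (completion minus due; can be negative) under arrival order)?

13

LPT (decreasing processing time): B D C A.
B: 0→10, due 11, lateness -1
D: 10→19, due 26, lateness -7
C: 19→26, due 25, lateness 1
A: 26→31, due 13, lateness 18
Maximum = 18.
FIFO (arrival order): A B C D.
A: 0→5, due 13, lateness -8
B: 5→15, due 11, lateness 4
C: 15→22, due 25, lateness -3
D: 22→31, due 26, lateness 5
Maximum = 5.
Difference = 18 − 5 = 13.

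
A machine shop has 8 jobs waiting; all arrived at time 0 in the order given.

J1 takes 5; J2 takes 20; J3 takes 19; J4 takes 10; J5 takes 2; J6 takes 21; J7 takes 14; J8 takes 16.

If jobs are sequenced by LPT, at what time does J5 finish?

LPT (decreasing processing time): J6 J2 J3 J8 J7 J4 J1 J5.
J6: 0→21
J2: 21→41
J3: 41→60
J8: 60→76
J7: 76→90
J4: 90→100
J1: 100→105
J5: 105→107

107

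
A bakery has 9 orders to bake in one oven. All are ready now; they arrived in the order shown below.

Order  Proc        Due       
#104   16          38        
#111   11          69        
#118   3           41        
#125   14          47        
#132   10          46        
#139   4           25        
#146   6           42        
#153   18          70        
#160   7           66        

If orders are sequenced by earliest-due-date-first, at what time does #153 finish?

EDD (increasing due date): #139 #104 #118 #146 #132 #125 #160 #111 #153.
#139: 0→4
#104: 4→20
#118: 20→23
#146: 23→29
#132: 29→39
#125: 39→53
#160: 53→60
#111: 60→71
#153: 71→89

89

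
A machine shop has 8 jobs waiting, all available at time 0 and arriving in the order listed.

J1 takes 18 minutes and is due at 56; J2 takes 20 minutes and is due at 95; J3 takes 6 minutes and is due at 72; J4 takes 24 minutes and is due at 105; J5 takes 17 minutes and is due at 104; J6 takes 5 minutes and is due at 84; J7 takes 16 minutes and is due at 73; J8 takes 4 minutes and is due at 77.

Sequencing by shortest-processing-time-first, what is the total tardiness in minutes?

SPT (increasing processing time): J8 J6 J3 J7 J5 J1 J2 J4.
J8: 0→4, due 77, tardiness 0
J6: 4→9, due 84, tardiness 0
J3: 9→15, due 72, tardiness 0
J7: 15→31, due 73, tardiness 0
J5: 31→48, due 104, tardiness 0
J1: 48→66, due 56, tardiness 10
J2: 66→86, due 95, tardiness 0
J4: 86→110, due 105, tardiness 5
Sum = 0+0+0+0+0+10+0+5 = 15.

15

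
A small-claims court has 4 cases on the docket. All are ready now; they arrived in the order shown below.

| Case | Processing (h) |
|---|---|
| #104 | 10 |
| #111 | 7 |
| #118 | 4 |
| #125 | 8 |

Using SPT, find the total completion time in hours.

SPT (increasing processing time): #118 #111 #125 #104.
#118: 0→4
#111: 4→11
#125: 11→19
#104: 19→29
Sum = 4+11+19+29 = 63.

63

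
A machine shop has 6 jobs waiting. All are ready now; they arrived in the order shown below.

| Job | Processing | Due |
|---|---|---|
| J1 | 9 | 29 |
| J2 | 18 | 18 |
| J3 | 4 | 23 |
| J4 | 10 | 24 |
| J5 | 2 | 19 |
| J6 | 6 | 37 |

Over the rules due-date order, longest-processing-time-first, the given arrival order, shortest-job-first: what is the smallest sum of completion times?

121

EDD (increasing due date): J2 J5 J3 J4 J1 J6.
J2: 0→18
J5: 18→20
J3: 20→24
J4: 24→34
J1: 34→43
J6: 43→49
Sum = 18+20+24+34+43+49 = 188.
LPT (decreasing processing time): J2 J4 J1 J6 J3 J5.
J2: 0→18
J4: 18→28
J1: 28→37
J6: 37→43
J3: 43→47
J5: 47→49
Sum = 18+28+37+43+47+49 = 222.
FIFO (arrival order): J1 J2 J3 J4 J5 J6.
J1: 0→9
J2: 9→27
J3: 27→31
J4: 31→41
J5: 41→43
J6: 43→49
Sum = 9+27+31+41+43+49 = 200.
SPT (increasing processing time): J5 J3 J6 J1 J4 J2.
J5: 0→2
J3: 2→6
J6: 6→12
J1: 12→21
J4: 21→31
J2: 31→49
Sum = 2+6+12+21+31+49 = 121.
EDD 188, LPT 222, FIFO 200, SPT 121 → minimum 121.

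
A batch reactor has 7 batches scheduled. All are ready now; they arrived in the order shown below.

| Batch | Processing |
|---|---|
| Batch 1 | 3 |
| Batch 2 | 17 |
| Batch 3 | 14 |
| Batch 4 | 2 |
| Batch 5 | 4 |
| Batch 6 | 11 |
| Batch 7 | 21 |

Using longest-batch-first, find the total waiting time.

LPT (decreasing processing time): Batch 7 Batch 2 Batch 3 Batch 6 Batch 5 Batch 1 Batch 4.
Batch 7: waits 0, runs 0→21
Batch 2: waits 21, runs 21→38
Batch 3: waits 38, runs 38→52
Batch 6: waits 52, runs 52→63
Batch 5: waits 63, runs 63→67
Batch 1: waits 67, runs 67→70
Batch 4: waits 70, runs 70→72
Sum = 0+21+38+52+63+67+70 = 311.

311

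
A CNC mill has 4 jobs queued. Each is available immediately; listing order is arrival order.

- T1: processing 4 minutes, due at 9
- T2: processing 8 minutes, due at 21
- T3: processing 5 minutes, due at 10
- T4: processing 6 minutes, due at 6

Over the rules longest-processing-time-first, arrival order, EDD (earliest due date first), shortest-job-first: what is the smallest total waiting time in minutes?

LPT (decreasing processing time): T2 T4 T3 T1.
T2: waits 0, runs 0→8
T4: waits 8, runs 8→14
T3: waits 14, runs 14→19
T1: waits 19, runs 19→23
Sum = 0+8+14+19 = 41.
FIFO (arrival order): T1 T2 T3 T4.
T1: waits 0, runs 0→4
T2: waits 4, runs 4→12
T3: waits 12, runs 12→17
T4: waits 17, runs 17→23
Sum = 0+4+12+17 = 33.
EDD (increasing due date): T4 T1 T3 T2.
T4: waits 0, runs 0→6
T1: waits 6, runs 6→10
T3: waits 10, runs 10→15
T2: waits 15, runs 15→23
Sum = 0+6+10+15 = 31.
SPT (increasing processing time): T1 T3 T4 T2.
T1: waits 0, runs 0→4
T3: waits 4, runs 4→9
T4: waits 9, runs 9→15
T2: waits 15, runs 15→23
Sum = 0+4+9+15 = 28.
LPT 41, FIFO 33, EDD 31, SPT 28 → minimum 28.

28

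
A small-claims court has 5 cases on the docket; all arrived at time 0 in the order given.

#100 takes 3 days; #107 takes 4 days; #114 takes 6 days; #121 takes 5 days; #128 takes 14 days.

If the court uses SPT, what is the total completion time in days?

72

SPT (increasing processing time): #100 #107 #121 #114 #128.
#100: 0→3
#107: 3→7
#121: 7→12
#114: 12→18
#128: 18→32
Sum = 3+7+12+18+32 = 72.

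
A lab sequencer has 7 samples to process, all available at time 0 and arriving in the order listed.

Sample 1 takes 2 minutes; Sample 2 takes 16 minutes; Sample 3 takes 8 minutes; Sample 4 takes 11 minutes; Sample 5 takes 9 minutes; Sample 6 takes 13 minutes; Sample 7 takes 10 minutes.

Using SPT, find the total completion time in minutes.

222

SPT (increasing processing time): Sample 1 Sample 3 Sample 5 Sample 7 Sample 4 Sample 6 Sample 2.
Sample 1: 0→2
Sample 3: 2→10
Sample 5: 10→19
Sample 7: 19→29
Sample 4: 29→40
Sample 6: 40→53
Sample 2: 53→69
Sum = 2+10+19+29+40+53+69 = 222.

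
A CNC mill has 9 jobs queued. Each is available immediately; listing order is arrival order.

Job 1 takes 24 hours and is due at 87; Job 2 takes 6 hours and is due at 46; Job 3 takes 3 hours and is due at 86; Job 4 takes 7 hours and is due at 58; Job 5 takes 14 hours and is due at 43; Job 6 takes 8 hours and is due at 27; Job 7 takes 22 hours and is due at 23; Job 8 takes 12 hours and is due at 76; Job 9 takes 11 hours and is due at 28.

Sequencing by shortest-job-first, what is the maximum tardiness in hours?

60

SPT (increasing processing time): Job 3 Job 2 Job 4 Job 6 Job 9 Job 8 Job 5 Job 7 Job 1.
Job 3: 0→3, due 86, tardiness 0
Job 2: 3→9, due 46, tardiness 0
Job 4: 9→16, due 58, tardiness 0
Job 6: 16→24, due 27, tardiness 0
Job 9: 24→35, due 28, tardiness 7
Job 8: 35→47, due 76, tardiness 0
Job 5: 47→61, due 43, tardiness 18
Job 7: 61→83, due 23, tardiness 60
Job 1: 83→107, due 87, tardiness 20
Maximum = 60.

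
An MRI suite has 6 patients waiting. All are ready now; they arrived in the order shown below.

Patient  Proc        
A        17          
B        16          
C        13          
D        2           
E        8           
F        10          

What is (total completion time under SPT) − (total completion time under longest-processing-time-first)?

SPT (increasing processing time): D E F C B A.
D: 0→2
E: 2→10
F: 10→20
C: 20→33
B: 33→49
A: 49→66
Sum = 2+10+20+33+49+66 = 180.
LPT (decreasing processing time): A B C F E D.
A: 0→17
B: 17→33
C: 33→46
F: 46→56
E: 56→64
D: 64→66
Sum = 17+33+46+56+64+66 = 282.
Difference = 180 − 282 = -102.

-102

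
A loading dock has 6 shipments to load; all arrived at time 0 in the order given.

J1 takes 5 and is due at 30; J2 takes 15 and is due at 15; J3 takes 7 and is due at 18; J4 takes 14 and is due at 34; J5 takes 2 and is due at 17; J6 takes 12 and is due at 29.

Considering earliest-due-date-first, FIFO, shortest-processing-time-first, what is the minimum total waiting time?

EDD (increasing due date): J2 J5 J3 J6 J1 J4.
J2: waits 0, runs 0→15
J5: waits 15, runs 15→17
J3: waits 17, runs 17→24
J6: waits 24, runs 24→36
J1: waits 36, runs 36→41
J4: waits 41, runs 41→55
Sum = 0+15+17+24+36+41 = 133.
FIFO (arrival order): J1 J2 J3 J4 J5 J6.
J1: waits 0, runs 0→5
J2: waits 5, runs 5→20
J3: waits 20, runs 20→27
J4: waits 27, runs 27→41
J5: waits 41, runs 41→43
J6: waits 43, runs 43→55
Sum = 0+5+20+27+41+43 = 136.
SPT (increasing processing time): J5 J1 J3 J6 J4 J2.
J5: waits 0, runs 0→2
J1: waits 2, runs 2→7
J3: waits 7, runs 7→14
J6: waits 14, runs 14→26
J4: waits 26, runs 26→40
J2: waits 40, runs 40→55
Sum = 0+2+7+14+26+40 = 89.
EDD 133, FIFO 136, SPT 89 → minimum 89.

89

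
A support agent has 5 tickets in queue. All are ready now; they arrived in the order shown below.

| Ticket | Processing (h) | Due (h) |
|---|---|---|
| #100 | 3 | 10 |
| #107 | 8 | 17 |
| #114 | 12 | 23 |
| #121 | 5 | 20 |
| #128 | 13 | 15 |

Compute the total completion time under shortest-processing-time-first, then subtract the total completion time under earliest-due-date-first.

-17

SPT (increasing processing time): #100 #121 #107 #114 #128.
#100: 0→3
#121: 3→8
#107: 8→16
#114: 16→28
#128: 28→41
Sum = 3+8+16+28+41 = 96.
EDD (increasing due date): #100 #128 #107 #121 #114.
#100: 0→3
#128: 3→16
#107: 16→24
#121: 24→29
#114: 29→41
Sum = 3+16+24+29+41 = 113.
Difference = 96 − 113 = -17.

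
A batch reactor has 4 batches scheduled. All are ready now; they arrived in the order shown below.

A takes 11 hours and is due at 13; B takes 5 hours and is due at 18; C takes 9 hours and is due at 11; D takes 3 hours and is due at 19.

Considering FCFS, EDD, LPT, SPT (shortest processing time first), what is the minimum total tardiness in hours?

21

FIFO (arrival order): A B C D.
A: 0→11, due 13, tardiness 0
B: 11→16, due 18, tardiness 0
C: 16→25, due 11, tardiness 14
D: 25→28, due 19, tardiness 9
Sum = 0+0+14+9 = 23.
EDD (increasing due date): C A B D.
C: 0→9, due 11, tardiness 0
A: 9→20, due 13, tardiness 7
B: 20→25, due 18, tardiness 7
D: 25→28, due 19, tardiness 9
Sum = 0+7+7+9 = 23.
LPT (decreasing processing time): A C B D.
A: 0→11, due 13, tardiness 0
C: 11→20, due 11, tardiness 9
B: 20→25, due 18, tardiness 7
D: 25→28, due 19, tardiness 9
Sum = 0+9+7+9 = 25.
SPT (increasing processing time): D B C A.
D: 0→3, due 19, tardiness 0
B: 3→8, due 18, tardiness 0
C: 8→17, due 11, tardiness 6
A: 17→28, due 13, tardiness 15
Sum = 0+0+6+15 = 21.
FIFO 23, EDD 23, LPT 25, SPT 21 → minimum 21.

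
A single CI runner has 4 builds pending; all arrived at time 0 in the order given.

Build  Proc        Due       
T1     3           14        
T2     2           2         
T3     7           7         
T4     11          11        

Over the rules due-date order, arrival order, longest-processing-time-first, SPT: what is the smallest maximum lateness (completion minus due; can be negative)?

9

EDD (increasing due date): T2 T3 T4 T1.
T2: 0→2, due 2, lateness 0
T3: 2→9, due 7, lateness 2
T4: 9→20, due 11, lateness 9
T1: 20→23, due 14, lateness 9
Maximum = 9.
FIFO (arrival order): T1 T2 T3 T4.
T1: 0→3, due 14, lateness -11
T2: 3→5, due 2, lateness 3
T3: 5→12, due 7, lateness 5
T4: 12→23, due 11, lateness 12
Maximum = 12.
LPT (decreasing processing time): T4 T3 T1 T2.
T4: 0→11, due 11, lateness 0
T3: 11→18, due 7, lateness 11
T1: 18→21, due 14, lateness 7
T2: 21→23, due 2, lateness 21
Maximum = 21.
SPT (increasing processing time): T2 T1 T3 T4.
T2: 0→2, due 2, lateness 0
T1: 2→5, due 14, lateness -9
T3: 5→12, due 7, lateness 5
T4: 12→23, due 11, lateness 12
Maximum = 12.
EDD 9, FIFO 12, LPT 21, SPT 12 → minimum 9.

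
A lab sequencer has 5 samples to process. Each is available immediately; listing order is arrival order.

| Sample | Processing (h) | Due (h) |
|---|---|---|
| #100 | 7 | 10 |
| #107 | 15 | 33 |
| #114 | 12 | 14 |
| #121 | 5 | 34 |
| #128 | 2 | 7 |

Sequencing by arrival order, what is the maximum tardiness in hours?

FIFO (arrival order): #100 #107 #114 #121 #128.
#100: 0→7, due 10, tardiness 0
#107: 7→22, due 33, tardiness 0
#114: 22→34, due 14, tardiness 20
#121: 34→39, due 34, tardiness 5
#128: 39→41, due 7, tardiness 34
Maximum = 34.

34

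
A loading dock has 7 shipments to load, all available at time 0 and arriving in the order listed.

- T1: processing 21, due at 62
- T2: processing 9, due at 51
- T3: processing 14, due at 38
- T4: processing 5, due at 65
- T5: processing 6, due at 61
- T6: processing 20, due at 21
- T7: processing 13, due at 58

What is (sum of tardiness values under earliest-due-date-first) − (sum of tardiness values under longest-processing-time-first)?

EDD (increasing due date): T6 T3 T2 T7 T5 T1 T4.
T6: 0→20, due 21, tardiness 0
T3: 20→34, due 38, tardiness 0
T2: 34→43, due 51, tardiness 0
T7: 43→56, due 58, tardiness 0
T5: 56→62, due 61, tardiness 1
T1: 62→83, due 62, tardiness 21
T4: 83→88, due 65, tardiness 23
Sum = 0+0+0+0+1+21+23 = 45.
LPT (decreasing processing time): T1 T6 T3 T7 T2 T5 T4.
T1: 0→21, due 62, tardiness 0
T6: 21→41, due 21, tardiness 20
T3: 41→55, due 38, tardiness 17
T7: 55→68, due 58, tardiness 10
T2: 68→77, due 51, tardiness 26
T5: 77→83, due 61, tardiness 22
T4: 83→88, due 65, tardiness 23
Sum = 0+20+17+10+26+22+23 = 118.
Difference = 45 − 118 = -73.

-73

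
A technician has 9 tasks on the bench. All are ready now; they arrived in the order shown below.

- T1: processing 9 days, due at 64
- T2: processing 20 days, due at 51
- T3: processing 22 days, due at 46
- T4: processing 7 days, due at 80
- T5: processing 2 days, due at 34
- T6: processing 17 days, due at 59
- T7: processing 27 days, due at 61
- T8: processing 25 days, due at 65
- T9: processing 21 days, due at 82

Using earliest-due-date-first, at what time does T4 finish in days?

EDD (increasing due date): T5 T3 T2 T6 T7 T1 T8 T4 T9.
T5: 0→2
T3: 2→24
T2: 24→44
T6: 44→61
T7: 61→88
T1: 88→97
T8: 97→122
T4: 122→129

129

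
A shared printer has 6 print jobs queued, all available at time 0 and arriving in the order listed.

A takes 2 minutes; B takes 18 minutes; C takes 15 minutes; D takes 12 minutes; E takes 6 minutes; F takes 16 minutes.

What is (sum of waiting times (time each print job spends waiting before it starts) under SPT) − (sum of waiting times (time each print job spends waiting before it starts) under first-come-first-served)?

SPT (increasing processing time): A E D C F B.
A: waits 0, runs 0→2
E: waits 2, runs 2→8
D: waits 8, runs 8→20
C: waits 20, runs 20→35
F: waits 35, runs 35→51
B: waits 51, runs 51→69
Sum = 0+2+8+20+35+51 = 116.
FIFO (arrival order): A B C D E F.
A: waits 0, runs 0→2
B: waits 2, runs 2→20
C: waits 20, runs 20→35
D: waits 35, runs 35→47
E: waits 47, runs 47→53
F: waits 53, runs 53→69
Sum = 0+2+20+35+47+53 = 157.
Difference = 116 − 157 = -41.

-41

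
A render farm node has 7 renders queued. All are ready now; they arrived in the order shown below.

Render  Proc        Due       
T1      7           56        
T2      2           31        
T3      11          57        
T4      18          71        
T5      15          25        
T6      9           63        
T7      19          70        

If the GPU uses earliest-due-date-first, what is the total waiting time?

EDD (increasing due date): T5 T2 T1 T3 T6 T7 T4.
T5: waits 0, runs 0→15
T2: waits 15, runs 15→17
T1: waits 17, runs 17→24
T3: waits 24, runs 24→35
T6: waits 35, runs 35→44
T7: waits 44, runs 44→63
T4: waits 63, runs 63→81
Sum = 0+15+17+24+35+44+63 = 198.

198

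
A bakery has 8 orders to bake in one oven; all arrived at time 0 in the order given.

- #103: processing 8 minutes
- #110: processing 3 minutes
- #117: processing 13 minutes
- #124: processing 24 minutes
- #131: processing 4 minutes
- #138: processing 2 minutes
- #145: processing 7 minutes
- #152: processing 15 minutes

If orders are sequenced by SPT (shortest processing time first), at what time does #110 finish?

SPT (increasing processing time): #138 #110 #131 #145 #103 #117 #152 #124.
#138: 0→2
#110: 2→5

5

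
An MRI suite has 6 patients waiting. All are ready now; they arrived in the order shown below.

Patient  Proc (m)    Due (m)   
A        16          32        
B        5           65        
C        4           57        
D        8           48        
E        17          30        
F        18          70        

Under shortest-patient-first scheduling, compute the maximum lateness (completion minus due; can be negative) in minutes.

20

SPT (increasing processing time): C B D A E F.
C: 0→4, due 57, lateness -53
B: 4→9, due 65, lateness -56
D: 9→17, due 48, lateness -31
A: 17→33, due 32, lateness 1
E: 33→50, due 30, lateness 20
F: 50→68, due 70, lateness -2
Maximum = 20.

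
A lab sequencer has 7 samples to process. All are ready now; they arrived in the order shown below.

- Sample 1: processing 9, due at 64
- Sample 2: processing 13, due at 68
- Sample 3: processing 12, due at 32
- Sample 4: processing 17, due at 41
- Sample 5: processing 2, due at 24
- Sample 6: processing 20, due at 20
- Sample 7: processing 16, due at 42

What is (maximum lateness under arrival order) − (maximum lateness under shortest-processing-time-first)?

FIFO (arrival order): Sample 1 Sample 2 Sample 3 Sample 4 Sample 5 Sample 6 Sample 7.
Sample 1: 0→9, due 64, lateness -55
Sample 2: 9→22, due 68, lateness -46
Sample 3: 22→34, due 32, lateness 2
Sample 4: 34→51, due 41, lateness 10
Sample 5: 51→53, due 24, lateness 29
Sample 6: 53→73, due 20, lateness 53
Sample 7: 73→89, due 42, lateness 47
Maximum = 53.
SPT (increasing processing time): Sample 5 Sample 1 Sample 3 Sample 2 Sample 7 Sample 4 Sample 6.
Sample 5: 0→2, due 24, lateness -22
Sample 1: 2→11, due 64, lateness -53
Sample 3: 11→23, due 32, lateness -9
Sample 2: 23→36, due 68, lateness -32
Sample 7: 36→52, due 42, lateness 10
Sample 4: 52→69, due 41, lateness 28
Sample 6: 69→89, due 20, lateness 69
Maximum = 69.
Difference = 53 − 69 = -16.

-16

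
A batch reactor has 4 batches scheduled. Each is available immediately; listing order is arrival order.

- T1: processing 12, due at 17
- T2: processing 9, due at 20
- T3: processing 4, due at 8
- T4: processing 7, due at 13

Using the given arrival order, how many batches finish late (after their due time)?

3

FIFO (arrival order): T1 T2 T3 T4.
T1: 0→12, due 17, tardiness 0
T2: 12→21, due 20, tardiness 1
T3: 21→25, due 8, tardiness 17
T4: 25→32, due 13, tardiness 19
Late batches: 3.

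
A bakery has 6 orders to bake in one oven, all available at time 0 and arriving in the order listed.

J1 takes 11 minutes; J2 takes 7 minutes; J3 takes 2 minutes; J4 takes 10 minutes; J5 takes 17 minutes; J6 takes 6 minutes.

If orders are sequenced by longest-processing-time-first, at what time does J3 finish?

LPT (decreasing processing time): J5 J1 J4 J2 J6 J3.
J5: 0→17
J1: 17→28
J4: 28→38
J2: 38→45
J6: 45→51
J3: 51→53

53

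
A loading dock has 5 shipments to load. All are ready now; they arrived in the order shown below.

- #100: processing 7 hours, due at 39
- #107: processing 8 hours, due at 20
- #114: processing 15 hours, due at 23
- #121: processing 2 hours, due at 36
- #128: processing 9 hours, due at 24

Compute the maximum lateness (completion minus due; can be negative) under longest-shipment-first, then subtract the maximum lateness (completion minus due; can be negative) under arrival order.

-5

LPT (decreasing processing time): #114 #128 #107 #100 #121.
#114: 0→15, due 23, lateness -8
#128: 15→24, due 24, lateness 0
#107: 24→32, due 20, lateness 12
#100: 32→39, due 39, lateness 0
#121: 39→41, due 36, lateness 5
Maximum = 12.
FIFO (arrival order): #100 #107 #114 #121 #128.
#100: 0→7, due 39, lateness -32
#107: 7→15, due 20, lateness -5
#114: 15→30, due 23, lateness 7
#121: 30→32, due 36, lateness -4
#128: 32→41, due 24, lateness 17
Maximum = 17.
Difference = 12 − 17 = -5.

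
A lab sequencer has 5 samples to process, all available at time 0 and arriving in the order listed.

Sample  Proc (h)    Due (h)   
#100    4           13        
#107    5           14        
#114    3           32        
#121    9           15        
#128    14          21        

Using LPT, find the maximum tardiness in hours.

19

LPT (decreasing processing time): #128 #121 #107 #100 #114.
#128: 0→14, due 21, tardiness 0
#121: 14→23, due 15, tardiness 8
#107: 23→28, due 14, tardiness 14
#100: 28→32, due 13, tardiness 19
#114: 32→35, due 32, tardiness 3
Maximum = 19.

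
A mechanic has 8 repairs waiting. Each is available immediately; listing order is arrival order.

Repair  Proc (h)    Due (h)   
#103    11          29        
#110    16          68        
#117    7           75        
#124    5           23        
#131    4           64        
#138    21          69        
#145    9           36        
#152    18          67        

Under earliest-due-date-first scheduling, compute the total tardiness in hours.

EDD (increasing due date): #124 #103 #145 #131 #152 #110 #138 #117.
#124: 0→5, due 23, tardiness 0
#103: 5→16, due 29, tardiness 0
#145: 16→25, due 36, tardiness 0
#131: 25→29, due 64, tardiness 0
#152: 29→47, due 67, tardiness 0
#110: 47→63, due 68, tardiness 0
#138: 63→84, due 69, tardiness 15
#117: 84→91, due 75, tardiness 16
Sum = 0+0+0+0+0+0+15+16 = 31.

31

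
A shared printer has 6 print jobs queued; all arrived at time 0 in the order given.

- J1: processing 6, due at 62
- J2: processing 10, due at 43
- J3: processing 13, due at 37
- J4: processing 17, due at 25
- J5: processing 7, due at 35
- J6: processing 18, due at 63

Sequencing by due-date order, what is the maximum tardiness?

8

EDD (increasing due date): J4 J5 J3 J2 J1 J6.
J4: 0→17, due 25, tardiness 0
J5: 17→24, due 35, tardiness 0
J3: 24→37, due 37, tardiness 0
J2: 37→47, due 43, tardiness 4
J1: 47→53, due 62, tardiness 0
J6: 53→71, due 63, tardiness 8
Maximum = 8.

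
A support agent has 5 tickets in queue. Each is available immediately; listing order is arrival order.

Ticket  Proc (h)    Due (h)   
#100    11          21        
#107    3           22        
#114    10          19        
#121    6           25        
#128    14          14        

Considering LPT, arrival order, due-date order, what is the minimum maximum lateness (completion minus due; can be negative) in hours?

19

LPT (decreasing processing time): #128 #100 #114 #121 #107.
#128: 0→14, due 14, lateness 0
#100: 14→25, due 21, lateness 4
#114: 25→35, due 19, lateness 16
#121: 35→41, due 25, lateness 16
#107: 41→44, due 22, lateness 22
Maximum = 22.
FIFO (arrival order): #100 #107 #114 #121 #128.
#100: 0→11, due 21, lateness -10
#107: 11→14, due 22, lateness -8
#114: 14→24, due 19, lateness 5
#121: 24→30, due 25, lateness 5
#128: 30→44, due 14, lateness 30
Maximum = 30.
EDD (increasing due date): #128 #114 #100 #107 #121.
#128: 0→14, due 14, lateness 0
#114: 14→24, due 19, lateness 5
#100: 24→35, due 21, lateness 14
#107: 35→38, due 22, lateness 16
#121: 38→44, due 25, lateness 19
Maximum = 19.
LPT 22, FIFO 30, EDD 19 → minimum 19.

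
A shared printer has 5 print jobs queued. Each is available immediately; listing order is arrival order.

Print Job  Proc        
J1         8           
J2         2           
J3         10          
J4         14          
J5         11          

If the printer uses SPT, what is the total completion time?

108

SPT (increasing processing time): J2 J1 J3 J5 J4.
J2: 0→2
J1: 2→10
J3: 10→20
J5: 20→31
J4: 31→45
Sum = 2+10+20+31+45 = 108.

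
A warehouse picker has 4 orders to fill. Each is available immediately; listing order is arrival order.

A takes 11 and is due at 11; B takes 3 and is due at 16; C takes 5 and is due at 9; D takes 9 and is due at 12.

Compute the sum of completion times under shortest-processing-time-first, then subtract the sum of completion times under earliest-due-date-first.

SPT (increasing processing time): B C D A.
B: 0→3
C: 3→8
D: 8→17
A: 17→28
Sum = 3+8+17+28 = 56.
EDD (increasing due date): C A D B.
C: 0→5
A: 5→16
D: 16→25
B: 25→28
Sum = 5+16+25+28 = 74.
Difference = 56 − 74 = -18.

-18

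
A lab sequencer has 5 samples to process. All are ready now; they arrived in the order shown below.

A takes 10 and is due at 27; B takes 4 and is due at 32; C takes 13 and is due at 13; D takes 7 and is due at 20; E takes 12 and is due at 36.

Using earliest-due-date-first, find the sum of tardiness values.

EDD (increasing due date): C D A B E.
C: 0→13, due 13, tardiness 0
D: 13→20, due 20, tardiness 0
A: 20→30, due 27, tardiness 3
B: 30→34, due 32, tardiness 2
E: 34→46, due 36, tardiness 10
Sum = 0+0+3+2+10 = 15.

15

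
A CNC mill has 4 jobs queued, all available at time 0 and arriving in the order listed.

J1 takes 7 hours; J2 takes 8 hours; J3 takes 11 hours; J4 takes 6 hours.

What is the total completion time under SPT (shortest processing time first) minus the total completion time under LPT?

-16

SPT (increasing processing time): J4 J1 J2 J3.
J4: 0→6
J1: 6→13
J2: 13→21
J3: 21→32
Sum = 6+13+21+32 = 72.
LPT (decreasing processing time): J3 J2 J1 J4.
J3: 0→11
J2: 11→19
J1: 19→26
J4: 26→32
Sum = 11+19+26+32 = 88.
Difference = 72 − 88 = -16.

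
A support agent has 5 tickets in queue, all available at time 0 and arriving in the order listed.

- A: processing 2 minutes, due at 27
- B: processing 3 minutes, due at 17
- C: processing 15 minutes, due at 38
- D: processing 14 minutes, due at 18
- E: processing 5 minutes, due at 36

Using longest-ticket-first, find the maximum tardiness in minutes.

LPT (decreasing processing time): C D E B A.
C: 0→15, due 38, tardiness 0
D: 15→29, due 18, tardiness 11
E: 29→34, due 36, tardiness 0
B: 34→37, due 17, tardiness 20
A: 37→39, due 27, tardiness 12
Maximum = 20.

20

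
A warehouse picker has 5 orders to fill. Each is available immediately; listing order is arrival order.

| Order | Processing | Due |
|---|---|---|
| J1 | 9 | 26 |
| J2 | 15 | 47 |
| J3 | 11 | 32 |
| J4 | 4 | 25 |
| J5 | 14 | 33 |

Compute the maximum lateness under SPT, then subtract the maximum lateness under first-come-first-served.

-14

SPT (increasing processing time): J4 J1 J3 J5 J2.
J4: 0→4, due 25, lateness -21
J1: 4→13, due 26, lateness -13
J3: 13→24, due 32, lateness -8
J5: 24→38, due 33, lateness 5
J2: 38→53, due 47, lateness 6
Maximum = 6.
FIFO (arrival order): J1 J2 J3 J4 J5.
J1: 0→9, due 26, lateness -17
J2: 9→24, due 47, lateness -23
J3: 24→35, due 32, lateness 3
J4: 35→39, due 25, lateness 14
J5: 39→53, due 33, lateness 20
Maximum = 20.
Difference = 6 − 20 = -14.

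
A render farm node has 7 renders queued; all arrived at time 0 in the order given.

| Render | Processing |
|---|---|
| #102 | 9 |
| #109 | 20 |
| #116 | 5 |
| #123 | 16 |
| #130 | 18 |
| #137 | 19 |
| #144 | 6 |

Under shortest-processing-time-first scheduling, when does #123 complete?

36

SPT (increasing processing time): #116 #144 #102 #123 #130 #137 #109.
#116: 0→5
#144: 5→11
#102: 11→20
#123: 20→36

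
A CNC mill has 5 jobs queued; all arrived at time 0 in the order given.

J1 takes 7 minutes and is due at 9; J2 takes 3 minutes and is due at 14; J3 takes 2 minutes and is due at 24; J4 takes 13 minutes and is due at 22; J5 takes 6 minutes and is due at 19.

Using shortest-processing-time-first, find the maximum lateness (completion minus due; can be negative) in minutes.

SPT (increasing processing time): J3 J2 J5 J1 J4.
J3: 0→2, due 24, lateness -22
J2: 2→5, due 14, lateness -9
J5: 5→11, due 19, lateness -8
J1: 11→18, due 9, lateness 9
J4: 18→31, due 22, lateness 9
Maximum = 9.

9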